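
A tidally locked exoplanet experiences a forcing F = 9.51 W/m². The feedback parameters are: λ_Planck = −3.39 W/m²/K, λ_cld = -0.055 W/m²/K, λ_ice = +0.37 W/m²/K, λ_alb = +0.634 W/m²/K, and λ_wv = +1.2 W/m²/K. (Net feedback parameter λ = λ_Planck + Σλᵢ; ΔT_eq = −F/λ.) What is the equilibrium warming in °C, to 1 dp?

7.7 °C

Net feedback parameter λ = (−3.39) + (-0.055) + (+0.37) + (+0.634) + (+1.2) = -1.241 W/m²/K.
ΔT = −F/λ = −9.51/(-1.241) = 7.7 °C.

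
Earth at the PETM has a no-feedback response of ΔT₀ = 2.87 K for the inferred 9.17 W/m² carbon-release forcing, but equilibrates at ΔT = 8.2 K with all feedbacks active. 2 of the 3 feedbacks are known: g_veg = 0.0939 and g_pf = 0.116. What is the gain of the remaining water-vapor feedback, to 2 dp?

Amplification A = ΔT/ΔT₀ = 8.2/2.87 = 2.857.
Total gain g = 1 − 1/A = 1 − 1/2.857 = 0.65.
Known gains sum to 0.0939 + 0.116 = 0.2099.
g_wv = 0.65 − 0.2099 = 0.44.

0.44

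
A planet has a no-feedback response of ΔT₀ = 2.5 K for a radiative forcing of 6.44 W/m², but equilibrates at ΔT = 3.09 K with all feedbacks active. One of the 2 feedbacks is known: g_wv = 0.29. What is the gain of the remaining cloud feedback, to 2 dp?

-0.10

Amplification A = ΔT/ΔT₀ = 3.09/2.5 = 1.236.
Total gain g = 1 − 1/A = 1 − 1/1.236 = 0.1909.
The known gain is 0.29.
g_cld = 0.1909 − 0.29 = -0.10.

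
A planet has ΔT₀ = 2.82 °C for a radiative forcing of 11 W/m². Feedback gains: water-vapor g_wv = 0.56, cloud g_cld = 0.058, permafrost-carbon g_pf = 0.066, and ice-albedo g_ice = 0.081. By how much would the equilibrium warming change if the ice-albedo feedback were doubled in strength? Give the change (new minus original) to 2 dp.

6.31 °C

Original: g = 0.765, ΔT = 2.82/(1−0.765) = 12.0000 °C.
With doubled ice-albedo: g' = 0.846, ΔT' = 2.82/(1−0.846) = 18.3117 °C.
Change = 18.3117 − 12.0000 = 6.31 °C.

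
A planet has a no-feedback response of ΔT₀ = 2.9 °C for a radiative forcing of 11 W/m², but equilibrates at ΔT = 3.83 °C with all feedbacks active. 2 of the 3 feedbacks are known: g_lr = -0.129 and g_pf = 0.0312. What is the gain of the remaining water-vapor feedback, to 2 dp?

Amplification A = ΔT/ΔT₀ = 3.83/2.9 = 1.321.
Total gain g = 1 − 1/A = 1 − 1/1.321 = 0.243.
Known gains sum to -0.129 + 0.0312 = -0.0978.
g_wv = 0.243 + 0.0978 = 0.34.

0.34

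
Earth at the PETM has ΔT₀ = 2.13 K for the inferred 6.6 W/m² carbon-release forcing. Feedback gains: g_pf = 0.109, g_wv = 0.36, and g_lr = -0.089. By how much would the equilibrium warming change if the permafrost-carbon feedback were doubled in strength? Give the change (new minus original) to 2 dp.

Original: g = 0.38, ΔT = 2.13/(1−0.38) = 3.4355 K.
With doubled permafrost-carbon: g' = 0.489, ΔT' = 2.13/(1−0.489) = 4.1683 K.
Change = 4.1683 − 3.4355 = 0.73 K.

0.73 K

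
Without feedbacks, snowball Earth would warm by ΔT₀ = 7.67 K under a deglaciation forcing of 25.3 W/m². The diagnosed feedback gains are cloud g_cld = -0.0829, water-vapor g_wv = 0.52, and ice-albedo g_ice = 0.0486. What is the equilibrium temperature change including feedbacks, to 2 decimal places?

14.91 K

Total gain g = -0.0829 + 0.52 + 0.0486 = 0.4857.
Amplification A = 1/(1 − 0.4857) = 1.944.
ΔT = 7.67 × 1.944 = 14.91 K.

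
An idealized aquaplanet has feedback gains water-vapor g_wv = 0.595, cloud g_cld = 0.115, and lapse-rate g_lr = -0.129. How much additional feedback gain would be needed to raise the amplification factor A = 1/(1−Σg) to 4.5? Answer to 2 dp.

Current total gain = 0.581.
Target gain for A = 4.5: g* = 1 − 1/4.5 = 0.7778.
Additional gain needed = 0.7778 − 0.581 = 0.20.

0.20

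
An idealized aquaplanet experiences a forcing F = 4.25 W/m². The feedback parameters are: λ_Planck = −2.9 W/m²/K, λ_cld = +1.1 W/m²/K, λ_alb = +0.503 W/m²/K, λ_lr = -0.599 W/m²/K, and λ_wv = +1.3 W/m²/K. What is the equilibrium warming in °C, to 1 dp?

7.1 °C

Net feedback parameter λ = (−2.9) + (+1.1) + (+0.503) + (-0.599) + (+1.3) = -0.596 W/m²/K.
ΔT = −F/λ = −4.25/(-0.596) = 7.1 °C.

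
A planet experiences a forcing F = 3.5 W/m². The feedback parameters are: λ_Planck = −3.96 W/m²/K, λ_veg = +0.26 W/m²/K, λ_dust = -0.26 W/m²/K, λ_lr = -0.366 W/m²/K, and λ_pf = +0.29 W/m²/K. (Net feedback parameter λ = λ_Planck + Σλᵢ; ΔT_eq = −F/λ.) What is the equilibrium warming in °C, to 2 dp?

0.87 °C

Net feedback parameter λ = (−3.96) + (+0.26) + (-0.26) + (-0.366) + (+0.29) = -4.036 W/m²/K.
ΔT = −F/λ = −3.5/(-4.036) = 0.87 °C.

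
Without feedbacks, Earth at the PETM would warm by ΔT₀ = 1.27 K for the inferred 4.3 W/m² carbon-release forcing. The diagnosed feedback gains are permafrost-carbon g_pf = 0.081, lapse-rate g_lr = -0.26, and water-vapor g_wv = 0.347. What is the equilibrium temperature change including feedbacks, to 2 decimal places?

1.53 K

Total gain g = 0.081 − 0.26 + 0.347 = 0.168.
Amplification A = 1/(1 − 0.168) = 1.202.
ΔT = 1.27 × 1.202 = 1.53 K.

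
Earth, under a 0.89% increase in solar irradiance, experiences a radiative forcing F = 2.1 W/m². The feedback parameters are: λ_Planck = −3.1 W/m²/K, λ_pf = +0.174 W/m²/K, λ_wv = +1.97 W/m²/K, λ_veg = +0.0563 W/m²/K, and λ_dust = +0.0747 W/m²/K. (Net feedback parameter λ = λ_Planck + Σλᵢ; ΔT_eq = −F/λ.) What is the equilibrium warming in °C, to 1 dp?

2.5 °C

Net feedback parameter λ = (−3.1) + (+0.174) + (+1.97) + (+0.0563) + (+0.0747) = -0.825 W/m²/K.
ΔT = −F/λ = −2.1/(-0.825) = 2.5 °C.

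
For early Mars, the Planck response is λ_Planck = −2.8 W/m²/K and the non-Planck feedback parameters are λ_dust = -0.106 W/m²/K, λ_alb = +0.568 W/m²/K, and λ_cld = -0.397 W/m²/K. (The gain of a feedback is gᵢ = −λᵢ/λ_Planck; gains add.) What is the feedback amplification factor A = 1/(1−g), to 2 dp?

1.02

Convert to gains: g_dust = -0.106/2.8 = -0.03786; g_alb = 0.568/2.8 = 0.2029; g_cld = -0.397/2.8 = -0.1418.
Total gain g = 0.02324.
A = 1/(1 − 0.02324) = 1.02.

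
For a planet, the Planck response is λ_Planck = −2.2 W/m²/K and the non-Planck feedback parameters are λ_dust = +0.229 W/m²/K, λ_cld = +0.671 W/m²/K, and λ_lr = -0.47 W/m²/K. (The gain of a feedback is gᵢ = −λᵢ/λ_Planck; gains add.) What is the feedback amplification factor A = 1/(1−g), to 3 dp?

Convert to gains: g_dust = 0.229/2.2 = 0.1041; g_cld = 0.671/2.2 = 0.305; g_lr = -0.47/2.2 = -0.2136.
Total gain g = 0.1955.
A = 1/(1 − 0.1955) = 1.243.

1.243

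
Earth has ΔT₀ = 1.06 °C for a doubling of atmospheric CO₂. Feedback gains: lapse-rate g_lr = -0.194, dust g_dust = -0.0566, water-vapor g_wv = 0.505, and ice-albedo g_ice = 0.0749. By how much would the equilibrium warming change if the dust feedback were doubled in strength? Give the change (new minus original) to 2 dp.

-0.12 °C

Original: g = 0.3293, ΔT = 1.06/(1−0.3293) = 1.5804 °C.
With doubled dust: g' = 0.2727, ΔT' = 1.06/(1−0.2727) = 1.4574 °C.
Change = 1.4574 − 1.5804 = -0.12 °C.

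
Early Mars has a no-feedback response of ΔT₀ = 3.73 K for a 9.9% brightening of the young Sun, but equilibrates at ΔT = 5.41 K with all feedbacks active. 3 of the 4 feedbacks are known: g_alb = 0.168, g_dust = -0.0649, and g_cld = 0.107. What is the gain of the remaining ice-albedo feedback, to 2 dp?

Amplification A = ΔT/ΔT₀ = 5.41/3.73 = 1.45.
Total gain g = 1 − 1/A = 1 − 1/1.45 = 0.3103.
Known gains sum to 0.168 − 0.0649 + 0.107 = 0.2101.
g_ice = 0.3103 − 0.2101 = 0.10.

0.10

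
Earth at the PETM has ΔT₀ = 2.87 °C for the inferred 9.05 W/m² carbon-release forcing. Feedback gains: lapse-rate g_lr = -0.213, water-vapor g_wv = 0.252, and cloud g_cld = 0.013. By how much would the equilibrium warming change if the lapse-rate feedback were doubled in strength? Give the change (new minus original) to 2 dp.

Original: g = 0.052, ΔT = 2.87/(1−0.052) = 3.0274 °C.
With doubled lapse-rate: g' = -0.161, ΔT' = 2.87/(1+0.161) = 2.4720 °C.
Change = 2.4720 − 3.0274 = -0.56 °C.

-0.56 °C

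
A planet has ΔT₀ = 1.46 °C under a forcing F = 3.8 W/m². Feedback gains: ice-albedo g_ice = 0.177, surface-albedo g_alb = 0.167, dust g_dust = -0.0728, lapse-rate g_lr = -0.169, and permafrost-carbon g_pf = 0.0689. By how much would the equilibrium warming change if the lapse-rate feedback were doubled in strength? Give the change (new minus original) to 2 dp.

-0.30 °C

Original: g = 0.1711, ΔT = 1.46/(1−0.1711) = 1.7614 °C.
With doubled lapse-rate: g' = 0.0021, ΔT' = 1.46/(1−0.0021) = 1.4631 °C.
Change = 1.4631 − 1.7614 = -0.30 °C.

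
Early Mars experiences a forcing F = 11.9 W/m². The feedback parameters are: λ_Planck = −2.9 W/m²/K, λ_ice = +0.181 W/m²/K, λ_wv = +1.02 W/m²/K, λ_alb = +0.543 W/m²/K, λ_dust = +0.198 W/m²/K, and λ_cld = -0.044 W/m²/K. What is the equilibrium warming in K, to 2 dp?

11.88 K

Net feedback parameter λ = (−2.9) + (+0.181) + (+1.02) + (+0.543) + (+0.198) + (-0.044) = -1.002 W/m²/K.
ΔT = −F/λ = −11.9/(-1.002) = 11.88 K.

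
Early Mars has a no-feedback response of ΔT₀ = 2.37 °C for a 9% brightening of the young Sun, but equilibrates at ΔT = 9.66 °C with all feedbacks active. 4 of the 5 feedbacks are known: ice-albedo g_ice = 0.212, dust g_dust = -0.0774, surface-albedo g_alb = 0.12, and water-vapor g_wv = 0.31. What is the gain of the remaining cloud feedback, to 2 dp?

0.19

Amplification A = ΔT/ΔT₀ = 9.66/2.37 = 4.076.
Total gain g = 1 − 1/A = 1 − 1/4.076 = 0.7547.
Known gains sum to 0.212 − 0.0774 + 0.12 + 0.31 = 0.5646.
g_cld = 0.7547 − 0.5646 = 0.19.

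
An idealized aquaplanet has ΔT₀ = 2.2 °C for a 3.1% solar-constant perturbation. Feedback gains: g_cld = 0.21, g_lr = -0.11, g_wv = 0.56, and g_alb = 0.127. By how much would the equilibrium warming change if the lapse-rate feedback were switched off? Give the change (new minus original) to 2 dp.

11.03 °C

Original: g = 0.787, ΔT = 2.2/(1−0.787) = 10.3286 °C.
Without lapse-rate: g' = 0.897, ΔT' = 2.2/(1−0.897) = 21.3592 °C.
Change = 21.3592 − 10.3286 = 11.03 °C.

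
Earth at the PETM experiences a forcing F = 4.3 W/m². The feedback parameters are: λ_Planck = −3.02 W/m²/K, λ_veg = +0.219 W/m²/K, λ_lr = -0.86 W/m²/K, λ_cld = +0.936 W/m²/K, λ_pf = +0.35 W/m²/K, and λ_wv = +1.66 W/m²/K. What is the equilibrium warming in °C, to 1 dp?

6.0 °C

Net feedback parameter λ = (−3.02) + (+0.219) + (-0.86) + (+0.936) + (+0.35) + (+1.66) = -0.715 W/m²/K.
ΔT = −F/λ = −4.3/(-0.715) = 6.0 °C.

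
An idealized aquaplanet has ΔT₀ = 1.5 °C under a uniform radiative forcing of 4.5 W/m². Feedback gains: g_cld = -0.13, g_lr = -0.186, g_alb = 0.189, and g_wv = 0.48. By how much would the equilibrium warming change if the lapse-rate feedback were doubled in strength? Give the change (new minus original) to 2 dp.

-0.52 °C

Original: g = 0.353, ΔT = 1.5/(1−0.353) = 2.3184 °C.
With doubled lapse-rate: g' = 0.167, ΔT' = 1.5/(1−0.167) = 1.8007 °C.
Change = 1.8007 − 2.3184 = -0.52 °C.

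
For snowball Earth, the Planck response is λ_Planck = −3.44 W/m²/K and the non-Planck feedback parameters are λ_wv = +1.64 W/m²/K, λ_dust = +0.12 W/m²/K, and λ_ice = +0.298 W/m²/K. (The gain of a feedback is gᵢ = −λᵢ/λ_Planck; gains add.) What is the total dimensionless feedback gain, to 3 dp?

Convert to gains: g_wv = 1.64/3.44 = 0.4767; g_dust = 0.12/3.44 = 0.03488; g_ice = 0.298/3.44 = 0.08663.
Total gain g = 0.59821.

0.598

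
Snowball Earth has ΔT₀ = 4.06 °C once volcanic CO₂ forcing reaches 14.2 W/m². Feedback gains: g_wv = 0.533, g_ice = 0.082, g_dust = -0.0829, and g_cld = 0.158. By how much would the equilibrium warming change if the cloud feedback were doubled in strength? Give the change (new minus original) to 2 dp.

13.63 °C

Original: g = 0.6901, ΔT = 4.06/(1−0.6901) = 13.1010 °C.
With doubled cloud: g' = 0.8481, ΔT' = 4.06/(1−0.8481) = 26.7281 °C.
Change = 26.7281 − 13.1010 = 13.63 °C.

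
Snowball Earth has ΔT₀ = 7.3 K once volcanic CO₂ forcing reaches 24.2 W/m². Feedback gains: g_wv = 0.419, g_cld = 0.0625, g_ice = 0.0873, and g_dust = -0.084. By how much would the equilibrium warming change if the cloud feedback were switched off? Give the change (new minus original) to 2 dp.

-1.53 K

Original: g = 0.4848, ΔT = 7.3/(1−0.4848) = 14.1693 K.
Without cloud: g' = 0.4223, ΔT' = 7.3/(1−0.4223) = 12.6363 K.
Change = 12.6363 − 14.1693 = -1.53 K.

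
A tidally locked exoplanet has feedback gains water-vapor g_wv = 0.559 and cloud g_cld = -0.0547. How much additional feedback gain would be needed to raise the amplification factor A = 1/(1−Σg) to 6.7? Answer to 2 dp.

0.35

Current total gain = 0.5043.
Target gain for A = 6.7: g* = 1 − 1/6.7 = 0.8507.
Additional gain needed = 0.8507 − 0.5043 = 0.35.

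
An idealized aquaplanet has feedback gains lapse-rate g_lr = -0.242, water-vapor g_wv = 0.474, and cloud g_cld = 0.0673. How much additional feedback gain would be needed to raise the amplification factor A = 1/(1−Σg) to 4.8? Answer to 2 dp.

0.49

Current total gain = 0.2993.
Target gain for A = 4.8: g* = 1 − 1/4.8 = 0.7917.
Additional gain needed = 0.7917 − 0.2993 = 0.49.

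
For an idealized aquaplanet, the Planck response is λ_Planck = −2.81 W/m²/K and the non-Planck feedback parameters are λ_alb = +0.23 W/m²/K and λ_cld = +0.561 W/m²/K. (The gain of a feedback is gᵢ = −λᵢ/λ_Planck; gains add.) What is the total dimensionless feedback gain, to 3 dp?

0.281

Convert to gains: g_alb = 0.23/2.81 = 0.08185; g_cld = 0.561/2.81 = 0.1996.
Total gain g = 0.28145.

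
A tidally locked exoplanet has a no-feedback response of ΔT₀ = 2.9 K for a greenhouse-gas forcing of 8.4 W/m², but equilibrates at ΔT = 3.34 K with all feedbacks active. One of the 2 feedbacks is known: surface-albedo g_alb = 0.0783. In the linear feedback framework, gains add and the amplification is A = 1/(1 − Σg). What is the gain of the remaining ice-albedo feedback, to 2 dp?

0.05

Amplification A = ΔT/ΔT₀ = 3.34/2.9 = 1.152.
Total gain g = 1 − 1/A = 1 − 1/1.152 = 0.1319.
The known gain is 0.0783.
g_ice = 0.1319 − 0.0783 = 0.05.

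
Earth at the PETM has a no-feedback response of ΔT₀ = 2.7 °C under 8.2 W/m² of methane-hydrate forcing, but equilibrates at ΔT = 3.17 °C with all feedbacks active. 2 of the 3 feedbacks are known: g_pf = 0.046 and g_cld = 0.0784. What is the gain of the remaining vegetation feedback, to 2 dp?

0.02

Amplification A = ΔT/ΔT₀ = 3.17/2.7 = 1.174.
Total gain g = 1 − 1/A = 1 − 1/1.174 = 0.1482.
Known gains sum to 0.046 + 0.0784 = 0.1244.
g_veg = 0.1482 − 0.1244 = 0.02.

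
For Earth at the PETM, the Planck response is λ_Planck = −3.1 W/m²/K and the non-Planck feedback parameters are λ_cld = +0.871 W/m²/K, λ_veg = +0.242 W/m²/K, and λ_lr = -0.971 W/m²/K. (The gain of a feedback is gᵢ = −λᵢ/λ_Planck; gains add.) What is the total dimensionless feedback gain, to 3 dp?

0.046

Convert to gains: g_cld = 0.871/3.1 = 0.281; g_veg = 0.242/3.1 = 0.07806; g_lr = -0.971/3.1 = -0.3132.
Total gain g = 0.04586.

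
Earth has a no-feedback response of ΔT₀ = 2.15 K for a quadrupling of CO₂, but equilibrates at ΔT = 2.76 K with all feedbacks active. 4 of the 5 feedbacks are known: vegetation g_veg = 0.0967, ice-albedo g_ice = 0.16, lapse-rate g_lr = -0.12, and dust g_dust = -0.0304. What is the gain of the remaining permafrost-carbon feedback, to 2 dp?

0.11

Amplification A = ΔT/ΔT₀ = 2.76/2.15 = 1.284.
Total gain g = 1 − 1/A = 1 − 1/1.284 = 0.2212.
Known gains sum to 0.0967 + 0.16 − 0.12 − 0.0304 = 0.1063.
g_pf = 0.2212 − 0.1063 = 0.11.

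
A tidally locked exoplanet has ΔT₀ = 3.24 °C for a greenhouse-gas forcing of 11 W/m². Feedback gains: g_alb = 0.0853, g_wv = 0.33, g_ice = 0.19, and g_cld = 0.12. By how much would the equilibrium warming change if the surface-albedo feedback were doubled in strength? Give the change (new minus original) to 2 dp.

5.31 °C

Original: g = 0.7253, ΔT = 3.24/(1−0.7253) = 11.7947 °C.
With doubled surface-albedo: g' = 0.8106, ΔT' = 3.24/(1−0.8106) = 17.1067 °C.
Change = 17.1067 − 11.7947 = 5.31 °C.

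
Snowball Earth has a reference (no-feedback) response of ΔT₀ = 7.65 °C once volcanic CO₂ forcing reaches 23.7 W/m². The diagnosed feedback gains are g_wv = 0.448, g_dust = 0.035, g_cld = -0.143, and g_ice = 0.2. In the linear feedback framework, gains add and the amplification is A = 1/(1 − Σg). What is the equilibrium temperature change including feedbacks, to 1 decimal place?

16.6 °C

Total gain g = 0.448 + 0.035 − 0.143 + 0.2 = 0.54.
Amplification A = 1/(1 − 0.54) = 2.174.
ΔT = 7.65 × 2.174 = 16.6 °C.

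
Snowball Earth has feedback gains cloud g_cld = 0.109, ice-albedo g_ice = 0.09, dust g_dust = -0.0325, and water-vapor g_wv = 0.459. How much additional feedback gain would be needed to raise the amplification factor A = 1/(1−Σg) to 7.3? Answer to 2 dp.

Current total gain = 0.6255.
Target gain for A = 7.3: g* = 1 − 1/7.3 = 0.863.
Additional gain needed = 0.863 − 0.6255 = 0.24.

0.24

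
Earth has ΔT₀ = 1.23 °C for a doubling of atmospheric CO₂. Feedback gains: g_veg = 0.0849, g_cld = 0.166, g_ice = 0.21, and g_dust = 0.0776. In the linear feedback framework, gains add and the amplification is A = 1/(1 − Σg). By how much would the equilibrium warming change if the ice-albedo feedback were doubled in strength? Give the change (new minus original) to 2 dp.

2.23 °C

Original: g = 0.5385, ΔT = 1.23/(1−0.5385) = 2.6652 °C.
With doubled ice-albedo: g' = 0.7485, ΔT' = 1.23/(1−0.7485) = 4.8907 °C.
Change = 4.8907 − 2.6652 = 2.23 °C.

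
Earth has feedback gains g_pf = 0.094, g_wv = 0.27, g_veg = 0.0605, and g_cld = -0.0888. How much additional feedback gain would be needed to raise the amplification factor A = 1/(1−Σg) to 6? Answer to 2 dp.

0.50

Current total gain = 0.3357.
Target gain for A = 6: g* = 1 − 1/6 = 0.8333.
Additional gain needed = 0.8333 − 0.3357 = 0.50.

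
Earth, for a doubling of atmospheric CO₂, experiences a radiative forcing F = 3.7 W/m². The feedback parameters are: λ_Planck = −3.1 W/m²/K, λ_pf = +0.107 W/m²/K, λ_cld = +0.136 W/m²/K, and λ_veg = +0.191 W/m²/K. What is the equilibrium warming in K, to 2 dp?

1.39 K

Net feedback parameter λ = (−3.1) + (+0.107) + (+0.136) + (+0.191) = -2.666 W/m²/K.
ΔT = −F/λ = −3.7/(-2.666) = 1.39 K.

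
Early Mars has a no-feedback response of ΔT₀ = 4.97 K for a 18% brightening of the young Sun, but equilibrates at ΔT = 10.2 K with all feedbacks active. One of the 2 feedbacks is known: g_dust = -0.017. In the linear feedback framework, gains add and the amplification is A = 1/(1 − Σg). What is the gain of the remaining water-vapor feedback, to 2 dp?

Amplification A = ΔT/ΔT₀ = 10.2/4.97 = 2.052.
Total gain g = 1 − 1/A = 1 − 1/2.052 = 0.5127.
The known gain is -0.017.
g_wv = 0.5127 + 0.017 = 0.53.

0.53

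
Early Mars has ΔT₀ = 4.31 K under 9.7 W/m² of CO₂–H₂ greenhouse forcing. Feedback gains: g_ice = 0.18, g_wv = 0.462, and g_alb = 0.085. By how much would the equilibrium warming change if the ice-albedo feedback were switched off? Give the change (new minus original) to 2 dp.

-6.27 K

Original: g = 0.727, ΔT = 4.31/(1−0.727) = 15.7875 K.
Without ice-albedo: g' = 0.547, ΔT' = 4.31/(1−0.547) = 9.5143 K.
Change = 9.5143 − 15.7875 = -6.27 K.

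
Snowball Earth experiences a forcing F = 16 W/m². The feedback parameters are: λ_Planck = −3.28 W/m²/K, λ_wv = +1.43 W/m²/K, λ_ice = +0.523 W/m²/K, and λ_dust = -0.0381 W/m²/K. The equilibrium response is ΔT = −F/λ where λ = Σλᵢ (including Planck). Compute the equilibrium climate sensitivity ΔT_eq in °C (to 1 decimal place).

11.7 °C

Net feedback parameter λ = (−3.28) + (+1.43) + (+0.523) + (-0.0381) = -1.3651 W/m²/K.
ΔT = −F/λ = −16/(-1.3651) = 11.7 °C.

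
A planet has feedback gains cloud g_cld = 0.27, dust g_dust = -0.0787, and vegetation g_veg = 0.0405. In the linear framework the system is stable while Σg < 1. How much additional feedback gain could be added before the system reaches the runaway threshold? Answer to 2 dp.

Current total gain = 0.27 − 0.0787 + 0.0405 = 0.2318.
Margin to runaway = 1 − 0.2318 = 0.77.

0.77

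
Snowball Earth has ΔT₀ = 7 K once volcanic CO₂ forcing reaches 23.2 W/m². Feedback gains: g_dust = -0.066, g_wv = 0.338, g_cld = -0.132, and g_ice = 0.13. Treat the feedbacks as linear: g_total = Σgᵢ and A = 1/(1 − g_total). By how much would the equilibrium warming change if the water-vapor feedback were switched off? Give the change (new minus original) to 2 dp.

-3.03 K

Original: g = 0.27, ΔT = 7/(1−0.27) = 9.5890 K.
Without water-vapor: g' = -0.068, ΔT' = 7/(1+0.068) = 6.5543 K.
Change = 6.5543 − 9.5890 = -3.03 K.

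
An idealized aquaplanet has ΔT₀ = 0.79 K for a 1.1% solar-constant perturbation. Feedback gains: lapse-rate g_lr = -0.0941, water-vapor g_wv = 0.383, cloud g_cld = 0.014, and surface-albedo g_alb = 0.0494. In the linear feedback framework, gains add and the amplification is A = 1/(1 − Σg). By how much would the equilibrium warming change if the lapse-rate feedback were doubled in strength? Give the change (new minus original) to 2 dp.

Original: g = 0.3523, ΔT = 0.79/(1−0.3523) = 1.2197 K.
With doubled lapse-rate: g' = 0.2582, ΔT' = 0.79/(1−0.2582) = 1.0650 K.
Change = 1.0650 − 1.2197 = -0.15 K.

-0.15 K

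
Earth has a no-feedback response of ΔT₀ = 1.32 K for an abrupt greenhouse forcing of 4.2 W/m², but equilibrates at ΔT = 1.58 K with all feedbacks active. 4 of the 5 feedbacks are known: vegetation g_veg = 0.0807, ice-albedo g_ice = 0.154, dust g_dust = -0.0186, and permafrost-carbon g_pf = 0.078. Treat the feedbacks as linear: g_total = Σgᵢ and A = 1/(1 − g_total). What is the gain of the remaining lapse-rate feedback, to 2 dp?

-0.13

Amplification A = ΔT/ΔT₀ = 1.58/1.32 = 1.197.
Total gain g = 1 − 1/A = 1 − 1/1.197 = 0.1646.
Known gains sum to 0.0807 + 0.154 − 0.0186 + 0.078 = 0.2941.
g_lr = 0.1646 − 0.2941 = -0.13.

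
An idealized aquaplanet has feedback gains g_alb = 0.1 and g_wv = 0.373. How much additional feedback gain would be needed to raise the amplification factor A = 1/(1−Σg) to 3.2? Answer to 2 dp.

0.21

Current total gain = 0.473.
Target gain for A = 3.2: g* = 1 − 1/3.2 = 0.6875.
Additional gain needed = 0.6875 − 0.473 = 0.21.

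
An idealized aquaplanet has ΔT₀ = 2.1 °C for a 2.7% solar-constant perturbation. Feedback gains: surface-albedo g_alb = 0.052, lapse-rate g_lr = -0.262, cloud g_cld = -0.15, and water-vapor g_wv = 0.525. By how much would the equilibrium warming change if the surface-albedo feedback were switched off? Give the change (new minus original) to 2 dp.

-0.15 °C

Original: g = 0.165, ΔT = 2.1/(1−0.165) = 2.5150 °C.
Without surface-albedo: g' = 0.113, ΔT' = 2.1/(1−0.113) = 2.3675 °C.
Change = 2.3675 − 2.5150 = -0.15 °C.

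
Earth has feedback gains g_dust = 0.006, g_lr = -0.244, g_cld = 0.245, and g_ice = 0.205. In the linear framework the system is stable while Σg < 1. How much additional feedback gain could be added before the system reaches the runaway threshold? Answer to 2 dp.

Current total gain = 0.006 − 0.244 + 0.245 + 0.205 = 0.212.
Margin to runaway = 1 − 0.212 = 0.79.

0.79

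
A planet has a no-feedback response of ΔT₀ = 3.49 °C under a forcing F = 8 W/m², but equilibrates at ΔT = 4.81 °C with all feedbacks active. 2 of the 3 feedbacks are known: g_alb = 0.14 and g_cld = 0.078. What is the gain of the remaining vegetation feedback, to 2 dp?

Amplification A = ΔT/ΔT₀ = 4.81/3.49 = 1.378.
Total gain g = 1 − 1/A = 1 − 1/1.378 = 0.2743.
Known gains sum to 0.14 + 0.078 = 0.218.
g_veg = 0.2743 − 0.218 = 0.06.

0.06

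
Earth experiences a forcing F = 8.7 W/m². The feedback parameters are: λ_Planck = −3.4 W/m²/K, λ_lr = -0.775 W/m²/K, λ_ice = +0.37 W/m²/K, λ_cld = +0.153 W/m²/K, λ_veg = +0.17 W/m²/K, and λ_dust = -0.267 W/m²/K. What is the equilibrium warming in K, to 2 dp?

2.32 K

Net feedback parameter λ = (−3.4) + (-0.775) + (+0.37) + (+0.153) + (+0.17) + (-0.267) = -3.749 W/m²/K.
ΔT = −F/λ = −8.7/(-3.749) = 2.32 K.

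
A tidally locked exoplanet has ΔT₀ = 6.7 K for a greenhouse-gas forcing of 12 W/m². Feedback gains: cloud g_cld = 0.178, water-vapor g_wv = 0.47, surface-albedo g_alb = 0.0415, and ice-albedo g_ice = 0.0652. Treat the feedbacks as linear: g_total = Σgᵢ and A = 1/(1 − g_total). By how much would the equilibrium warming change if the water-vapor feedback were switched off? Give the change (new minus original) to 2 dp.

-17.95 K

Original: g = 0.7547, ΔT = 6.7/(1−0.7547) = 27.3135 K.
Without water-vapor: g' = 0.2847, ΔT' = 6.7/(1−0.2847) = 9.3667 K.
Change = 9.3667 − 27.3135 = -17.95 K.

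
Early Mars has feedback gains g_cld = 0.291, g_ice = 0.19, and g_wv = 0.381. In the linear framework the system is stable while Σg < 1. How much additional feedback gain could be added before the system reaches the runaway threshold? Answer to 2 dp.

Current total gain = 0.291 + 0.19 + 0.381 = 0.862.
Margin to runaway = 1 − 0.862 = 0.14.

0.14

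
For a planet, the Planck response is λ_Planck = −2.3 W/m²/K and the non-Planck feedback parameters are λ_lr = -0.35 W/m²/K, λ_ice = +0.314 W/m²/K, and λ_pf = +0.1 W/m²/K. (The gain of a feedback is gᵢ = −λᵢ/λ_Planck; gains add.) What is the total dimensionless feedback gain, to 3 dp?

0.028

Convert to gains: g_lr = -0.35/2.3 = -0.1522; g_ice = 0.314/2.3 = 0.1365; g_pf = 0.1/2.3 = 0.04348.
Total gain g = 0.02778.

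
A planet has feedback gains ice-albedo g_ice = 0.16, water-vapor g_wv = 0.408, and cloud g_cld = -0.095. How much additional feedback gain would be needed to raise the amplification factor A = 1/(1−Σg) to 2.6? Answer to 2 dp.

0.14

Current total gain = 0.473.
Target gain for A = 2.6: g* = 1 − 1/2.6 = 0.6154.
Additional gain needed = 0.6154 − 0.473 = 0.14.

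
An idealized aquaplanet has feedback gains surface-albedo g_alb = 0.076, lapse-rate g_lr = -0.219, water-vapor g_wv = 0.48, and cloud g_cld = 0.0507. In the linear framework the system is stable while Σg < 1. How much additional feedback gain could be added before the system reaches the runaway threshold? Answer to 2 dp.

0.61

Current total gain = 0.076 − 0.219 + 0.48 + 0.0507 = 0.3877.
Margin to runaway = 1 − 0.3877 = 0.61.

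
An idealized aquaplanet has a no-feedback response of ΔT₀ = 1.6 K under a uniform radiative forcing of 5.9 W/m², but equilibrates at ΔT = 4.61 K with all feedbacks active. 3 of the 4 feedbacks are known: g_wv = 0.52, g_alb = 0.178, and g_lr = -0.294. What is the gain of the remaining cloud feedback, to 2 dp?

Amplification A = ΔT/ΔT₀ = 4.61/1.6 = 2.881.
Total gain g = 1 − 1/A = 1 − 1/2.881 = 0.6529.
Known gains sum to 0.52 + 0.178 − 0.294 = 0.404.
g_cld = 0.6529 − 0.404 = 0.25.

0.25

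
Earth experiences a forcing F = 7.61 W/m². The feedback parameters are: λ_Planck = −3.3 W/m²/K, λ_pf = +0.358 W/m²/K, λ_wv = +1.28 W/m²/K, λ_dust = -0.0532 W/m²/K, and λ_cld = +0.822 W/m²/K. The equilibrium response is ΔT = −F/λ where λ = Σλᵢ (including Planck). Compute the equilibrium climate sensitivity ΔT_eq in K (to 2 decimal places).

8.52 K

Net feedback parameter λ = (−3.3) + (+0.358) + (+1.28) + (-0.0532) + (+0.822) = -0.8932 W/m²/K.
ΔT = −F/λ = −7.61/(-0.8932) = 8.52 K.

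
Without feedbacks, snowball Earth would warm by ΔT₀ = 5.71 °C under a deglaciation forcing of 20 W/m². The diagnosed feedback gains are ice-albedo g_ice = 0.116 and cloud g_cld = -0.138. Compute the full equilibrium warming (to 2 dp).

5.59 °C

Total gain g = 0.116 − 0.138 = -0.022.
Amplification A = 1/(1 + 0.022) = 0.9785.
ΔT = 5.71 × 0.9785 = 5.59 °C.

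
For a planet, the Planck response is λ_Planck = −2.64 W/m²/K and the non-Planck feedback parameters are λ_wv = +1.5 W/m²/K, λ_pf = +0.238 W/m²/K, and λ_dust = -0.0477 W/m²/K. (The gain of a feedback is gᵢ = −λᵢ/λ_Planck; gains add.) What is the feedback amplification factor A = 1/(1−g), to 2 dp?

2.78

Convert to gains: g_wv = 1.5/2.64 = 0.5682; g_pf = 0.238/2.64 = 0.09015; g_dust = -0.0477/2.64 = -0.01807.
Total gain g = 0.64028.
A = 1/(1 − 0.64028) = 2.78.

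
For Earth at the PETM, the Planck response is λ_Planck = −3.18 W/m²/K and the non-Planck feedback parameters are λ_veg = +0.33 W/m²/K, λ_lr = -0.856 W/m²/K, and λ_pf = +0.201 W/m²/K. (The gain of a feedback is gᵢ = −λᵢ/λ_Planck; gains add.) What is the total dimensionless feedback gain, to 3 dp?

Convert to gains: g_veg = 0.33/3.18 = 0.1038; g_lr = -0.856/3.18 = -0.2692; g_pf = 0.201/3.18 = 0.06321.
Total gain g = -0.10219.

-0.102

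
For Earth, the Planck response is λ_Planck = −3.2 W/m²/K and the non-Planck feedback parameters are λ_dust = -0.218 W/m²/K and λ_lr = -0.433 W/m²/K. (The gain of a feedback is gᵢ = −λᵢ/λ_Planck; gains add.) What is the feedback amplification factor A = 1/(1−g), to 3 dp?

0.831

Convert to gains: g_dust = -0.218/3.2 = -0.06812; g_lr = -0.433/3.2 = -0.1353.
Total gain g = -0.20342.
A = 1/(1 + 0.20342) = 0.831.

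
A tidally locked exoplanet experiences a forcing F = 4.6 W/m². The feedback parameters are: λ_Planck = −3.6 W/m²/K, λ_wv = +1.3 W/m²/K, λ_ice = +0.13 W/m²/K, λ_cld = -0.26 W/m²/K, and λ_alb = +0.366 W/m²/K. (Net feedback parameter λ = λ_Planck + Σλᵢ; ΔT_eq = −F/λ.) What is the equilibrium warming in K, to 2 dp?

2.23 K

Net feedback parameter λ = (−3.6) + (+1.3) + (+0.13) + (-0.26) + (+0.366) = -2.064 W/m²/K.
ΔT = −F/λ = −4.6/(-2.064) = 2.23 K.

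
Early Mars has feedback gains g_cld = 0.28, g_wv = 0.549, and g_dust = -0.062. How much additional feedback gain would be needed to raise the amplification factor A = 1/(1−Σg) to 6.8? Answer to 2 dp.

Current total gain = 0.767.
Target gain for A = 6.8: g* = 1 − 1/6.8 = 0.8529.
Additional gain needed = 0.8529 − 0.767 = 0.09.

0.09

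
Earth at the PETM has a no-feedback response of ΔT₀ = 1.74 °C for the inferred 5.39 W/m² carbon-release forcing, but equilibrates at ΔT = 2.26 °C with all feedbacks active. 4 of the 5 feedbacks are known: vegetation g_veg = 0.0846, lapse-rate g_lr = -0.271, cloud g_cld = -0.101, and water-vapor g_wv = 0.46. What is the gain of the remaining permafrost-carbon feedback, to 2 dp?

0.06

Amplification A = ΔT/ΔT₀ = 2.26/1.74 = 1.299.
Total gain g = 1 − 1/A = 1 − 1/1.299 = 0.2302.
Known gains sum to 0.0846 − 0.271 − 0.101 + 0.46 = 0.1726.
g_pf = 0.2302 − 0.1726 = 0.06.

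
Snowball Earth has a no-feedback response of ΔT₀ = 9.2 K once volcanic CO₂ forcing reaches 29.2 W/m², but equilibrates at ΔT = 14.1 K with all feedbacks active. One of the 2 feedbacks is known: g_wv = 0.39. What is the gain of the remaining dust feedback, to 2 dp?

Amplification A = ΔT/ΔT₀ = 14.1/9.2 = 1.533.
Total gain g = 1 − 1/A = 1 − 1/1.533 = 0.3477.
The known gain is 0.39.
g_dust = 0.3477 − 0.39 = -0.04.

-0.04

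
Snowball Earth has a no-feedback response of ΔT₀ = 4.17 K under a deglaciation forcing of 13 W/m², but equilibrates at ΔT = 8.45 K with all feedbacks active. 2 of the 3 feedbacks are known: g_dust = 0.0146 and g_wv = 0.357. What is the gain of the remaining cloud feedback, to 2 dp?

Amplification A = ΔT/ΔT₀ = 8.45/4.17 = 2.026.
Total gain g = 1 − 1/A = 1 − 1/2.026 = 0.5064.
Known gains sum to 0.0146 + 0.357 = 0.3716.
g_cld = 0.5064 − 0.3716 = 0.13.

0.13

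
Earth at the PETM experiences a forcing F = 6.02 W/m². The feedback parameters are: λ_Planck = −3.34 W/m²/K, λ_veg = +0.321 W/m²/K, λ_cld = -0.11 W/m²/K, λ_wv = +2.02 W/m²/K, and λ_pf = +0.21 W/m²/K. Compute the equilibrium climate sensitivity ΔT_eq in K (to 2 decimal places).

6.70 K

Net feedback parameter λ = (−3.34) + (+0.321) + (-0.11) + (+2.02) + (+0.21) = -0.899 W/m²/K.
ΔT = −F/λ = −6.02/(-0.899) = 6.70 K.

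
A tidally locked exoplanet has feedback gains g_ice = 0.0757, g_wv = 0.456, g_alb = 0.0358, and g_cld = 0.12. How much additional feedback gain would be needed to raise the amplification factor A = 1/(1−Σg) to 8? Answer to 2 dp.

0.19

Current total gain = 0.6875.
Target gain for A = 8: g* = 1 − 1/8 = 0.875.
Additional gain needed = 0.875 − 0.6875 = 0.19.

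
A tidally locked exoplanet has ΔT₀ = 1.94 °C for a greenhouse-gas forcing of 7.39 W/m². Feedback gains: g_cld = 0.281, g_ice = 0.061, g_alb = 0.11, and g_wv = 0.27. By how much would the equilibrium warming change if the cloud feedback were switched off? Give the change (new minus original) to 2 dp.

Original: g = 0.722, ΔT = 1.94/(1−0.722) = 6.9784 °C.
Without cloud: g' = 0.441, ΔT' = 1.94/(1−0.441) = 3.4705 °C.
Change = 3.4705 − 6.9784 = -3.51 °C.

-3.51 °C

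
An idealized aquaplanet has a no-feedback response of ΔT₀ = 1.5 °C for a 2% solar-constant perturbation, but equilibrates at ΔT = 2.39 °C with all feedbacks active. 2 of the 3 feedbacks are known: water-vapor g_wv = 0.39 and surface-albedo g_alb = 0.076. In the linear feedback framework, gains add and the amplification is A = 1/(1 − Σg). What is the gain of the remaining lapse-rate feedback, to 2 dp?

Amplification A = ΔT/ΔT₀ = 2.39/1.5 = 1.593.
Total gain g = 1 − 1/A = 1 − 1/1.593 = 0.3723.
Known gains sum to 0.39 + 0.076 = 0.466.
g_lr = 0.3723 − 0.466 = -0.09.

-0.09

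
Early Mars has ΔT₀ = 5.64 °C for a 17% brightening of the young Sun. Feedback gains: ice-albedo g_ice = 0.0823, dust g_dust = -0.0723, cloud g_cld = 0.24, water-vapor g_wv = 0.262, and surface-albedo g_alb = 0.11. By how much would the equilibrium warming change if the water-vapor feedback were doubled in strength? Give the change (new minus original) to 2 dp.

33.70 °C

Original: g = 0.622, ΔT = 5.64/(1−0.622) = 14.9206 °C.
With doubled water-vapor: g' = 0.884, ΔT' = 5.64/(1−0.884) = 48.6207 °C.
Change = 48.6207 − 14.9206 = 33.70 °C.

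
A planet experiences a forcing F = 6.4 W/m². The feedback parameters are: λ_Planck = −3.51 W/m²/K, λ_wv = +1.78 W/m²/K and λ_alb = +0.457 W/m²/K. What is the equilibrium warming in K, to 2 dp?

5.03 K

Net feedback parameter λ = (−3.51) + (+1.78) + (+0.457) = -1.273 W/m²/K.
ΔT = −F/λ = −6.4/(-1.273) = 5.03 K.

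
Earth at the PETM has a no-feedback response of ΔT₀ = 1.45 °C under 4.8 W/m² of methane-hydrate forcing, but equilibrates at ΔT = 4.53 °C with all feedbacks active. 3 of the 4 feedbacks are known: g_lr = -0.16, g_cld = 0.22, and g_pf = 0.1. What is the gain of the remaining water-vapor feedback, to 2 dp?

Amplification A = ΔT/ΔT₀ = 4.53/1.45 = 3.124.
Total gain g = 1 − 1/A = 1 − 1/3.124 = 0.6799.
Known gains sum to -0.16 + 0.22 + 0.1 = 0.16.
g_wv = 0.6799 − 0.16 = 0.52.

0.52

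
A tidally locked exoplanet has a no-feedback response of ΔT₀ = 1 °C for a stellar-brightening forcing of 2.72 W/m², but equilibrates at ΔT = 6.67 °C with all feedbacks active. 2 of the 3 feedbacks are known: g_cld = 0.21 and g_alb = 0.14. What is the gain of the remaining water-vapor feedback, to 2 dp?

Amplification A = ΔT/ΔT₀ = 6.67/1 = 6.67.
Total gain g = 1 − 1/A = 1 − 1/6.67 = 0.8501.
Known gains sum to 0.21 + 0.14 = 0.35.
g_wv = 0.8501 − 0.35 = 0.50.

0.50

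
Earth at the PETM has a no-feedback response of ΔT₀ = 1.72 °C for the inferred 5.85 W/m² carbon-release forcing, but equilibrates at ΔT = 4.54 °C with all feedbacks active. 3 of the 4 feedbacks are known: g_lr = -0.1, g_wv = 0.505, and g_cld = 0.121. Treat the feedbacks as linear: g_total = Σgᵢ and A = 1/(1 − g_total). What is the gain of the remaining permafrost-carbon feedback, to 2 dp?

Amplification A = ΔT/ΔT₀ = 4.54/1.72 = 2.64.
Total gain g = 1 − 1/A = 1 − 1/2.64 = 0.6212.
Known gains sum to -0.1 + 0.505 + 0.121 = 0.526.
g_pf = 0.6212 − 0.526 = 0.10.

0.10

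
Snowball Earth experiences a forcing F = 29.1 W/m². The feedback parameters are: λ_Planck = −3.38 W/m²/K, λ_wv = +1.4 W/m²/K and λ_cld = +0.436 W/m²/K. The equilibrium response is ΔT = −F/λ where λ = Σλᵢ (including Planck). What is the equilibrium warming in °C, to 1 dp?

18.8 °C

Net feedback parameter λ = (−3.38) + (+1.4) + (+0.436) = -1.544 W/m²/K.
ΔT = −F/λ = −29.1/(-1.544) = 18.8 °C.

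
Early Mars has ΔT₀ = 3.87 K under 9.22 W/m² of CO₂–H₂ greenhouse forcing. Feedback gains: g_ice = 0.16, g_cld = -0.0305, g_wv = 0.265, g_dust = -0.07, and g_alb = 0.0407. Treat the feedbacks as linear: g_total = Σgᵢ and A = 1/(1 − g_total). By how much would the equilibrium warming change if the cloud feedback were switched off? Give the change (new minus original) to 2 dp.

Original: g = 0.3652, ΔT = 3.87/(1−0.3652) = 6.0964 K.
Without cloud: g' = 0.3957, ΔT' = 3.87/(1−0.3957) = 6.4041 K.
Change = 6.4041 − 6.0964 = 0.31 K.

0.31 K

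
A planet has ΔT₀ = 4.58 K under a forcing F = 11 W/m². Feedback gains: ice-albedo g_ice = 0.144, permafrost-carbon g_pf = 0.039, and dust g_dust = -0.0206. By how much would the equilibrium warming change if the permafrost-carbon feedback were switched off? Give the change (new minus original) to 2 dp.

-0.24 K

Original: g = 0.1624, ΔT = 4.58/(1−0.1624) = 5.4680 K.
Without permafrost-carbon: g' = 0.1234, ΔT' = 4.58/(1−0.1234) = 5.2247 K.
Change = 5.2247 − 5.4680 = -0.24 K.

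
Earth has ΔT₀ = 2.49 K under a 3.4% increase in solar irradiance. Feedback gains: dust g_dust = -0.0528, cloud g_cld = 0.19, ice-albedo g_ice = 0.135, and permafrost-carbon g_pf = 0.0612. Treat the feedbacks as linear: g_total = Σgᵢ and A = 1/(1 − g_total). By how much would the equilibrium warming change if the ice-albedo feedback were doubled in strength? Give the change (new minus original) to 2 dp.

Original: g = 0.3334, ΔT = 2.49/(1−0.3334) = 3.7354 K.
With doubled ice-albedo: g' = 0.4684, ΔT' = 2.49/(1−0.4684) = 4.6840 K.
Change = 4.6840 − 3.7354 = 0.95 K.

0.95 K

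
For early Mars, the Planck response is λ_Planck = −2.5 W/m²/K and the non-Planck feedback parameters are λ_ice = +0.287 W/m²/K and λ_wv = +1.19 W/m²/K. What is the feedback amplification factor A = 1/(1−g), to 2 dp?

2.44

Convert to gains: g_ice = 0.287/2.5 = 0.1148; g_wv = 1.19/2.5 = 0.476.
Total gain g = 0.5908.
A = 1/(1 − 0.5908) = 2.44.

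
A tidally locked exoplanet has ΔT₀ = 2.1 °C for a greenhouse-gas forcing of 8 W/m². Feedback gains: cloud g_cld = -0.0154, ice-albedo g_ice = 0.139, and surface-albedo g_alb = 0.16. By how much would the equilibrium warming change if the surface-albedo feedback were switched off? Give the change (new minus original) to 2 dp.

-0.54 °C

Original: g = 0.2836, ΔT = 2.1/(1−0.2836) = 2.9313 °C.
Without surface-albedo: g' = 0.1236, ΔT' = 2.1/(1−0.1236) = 2.3962 °C.
Change = 2.3962 − 2.9313 = -0.54 °C.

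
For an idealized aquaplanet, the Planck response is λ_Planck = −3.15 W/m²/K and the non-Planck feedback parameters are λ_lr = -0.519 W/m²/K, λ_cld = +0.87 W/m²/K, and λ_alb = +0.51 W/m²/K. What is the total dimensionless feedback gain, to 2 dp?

Convert to gains: g_lr = -0.519/3.15 = -0.1648; g_cld = 0.87/3.15 = 0.2762; g_alb = 0.51/3.15 = 0.1619.
Total gain g = 0.2733.

0.27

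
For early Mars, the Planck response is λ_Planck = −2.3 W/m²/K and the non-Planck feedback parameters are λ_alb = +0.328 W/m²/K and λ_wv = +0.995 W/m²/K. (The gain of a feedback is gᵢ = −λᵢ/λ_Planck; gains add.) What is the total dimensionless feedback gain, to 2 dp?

0.58

Convert to gains: g_alb = 0.328/2.3 = 0.1426; g_wv = 0.995/2.3 = 0.4326.
Total gain g = 0.5752.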